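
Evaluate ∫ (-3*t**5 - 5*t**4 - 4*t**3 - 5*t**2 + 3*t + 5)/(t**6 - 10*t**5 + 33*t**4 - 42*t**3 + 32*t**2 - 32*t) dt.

-5*log(t)/32 + 23961*log(t - 4)/9248 - 217*log(t - 2)/40 - 7*log(t**2 + 1)/1445 - 243*atan(t)/1445 + 4671/(136*t - 544) + C

Factor the denominator: t*(t - 4)**2*(t - 2)*(t**2 + 1).
Partial-fraction decomposition: -(14*t + 243)/(1445*(t**2 + 1)) - 217/(40*(t - 2)) + 23961/(9248*(t - 4)) - 4671/(136*(t - 4)**2) - 5/(32*t).
Integrate each term; A/(t−a) gives A·log|t−a|; the (Bt+D)/(t²+p²) term gives a log and an atan.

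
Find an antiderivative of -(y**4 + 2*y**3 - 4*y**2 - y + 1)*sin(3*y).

y**4*cos(3*y)/3 - 4*y**3*sin(3*y)/9 + 2*y**3*cos(3*y)/3 - 2*y**2*sin(3*y)/3 - 16*y**2*cos(3*y)/9 + 32*y*sin(3*y)/27 - 7*y*cos(3*y)/9 + 7*sin(3*y)/27 + 59*cos(3*y)/81 + C

Use integration by parts with u = y**4 + 2*y**3 - 4*y**2 - y + 1, dv = -sin(3*y) dy, so v = cos(3*y)/3.
Apply parts 4 times (tabular method): alternate signs, differentiate u down to 0, integrate dv up.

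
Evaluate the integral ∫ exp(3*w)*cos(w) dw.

exp(3*w)*sin(w)/10 + 3*exp(3*w)*cos(w)/10 + C

Let I denote the integral. Integrate by parts with u = cos(w), dv = exp(3*w) dw, so v = exp(3*w)/3: I = exp(3*w)*cos(w)/3 + (1/3)·∫ exp(3*w)*sin(w) dw.
Apply parts again with u = sin(w), dv = exp(3*w) dw: ∫ exp(3*w)*sin(w) dw = exp(3*w)*sin(w)/3 − (1/3)·I. Substituting back brings back I: I = exp(3*w)*sin(w)/9 + exp(3*w)*cos(w)/3 − (1/9)·I.
Solving for I: (1 + 1/9)·I equals the remaining terms, so I = (9/10)·(exp(3*w)*sin(w)/9 + exp(3*w)*cos(w)/3).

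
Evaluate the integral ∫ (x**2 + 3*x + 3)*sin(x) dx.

Use integration by parts with u = x**2 + 3*x + 3, dv = sin(x) dx, so v = -cos(x).
Apply parts 2 times (tabular method): alternate signs, differentiate u down to 0, integrate dv up.

-x**2*cos(x) + 2*x*sin(x) - 3*x*cos(x) + 3*sin(x) - cos(x) + C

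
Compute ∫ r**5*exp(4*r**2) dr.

(8*r**4 - 4*r**2 + 1)*exp(4*r**2)/64 + C

Let u = r², du = 2r dr; rewrite as (1/2)∫ u^2·exp(4u) du.
Now integrate by parts 2 times.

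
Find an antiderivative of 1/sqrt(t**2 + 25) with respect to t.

log(t + sqrt(t**2 + 25)) + C

Substitute t = 5·tan(θ), so dt = 5·sec(θ)^2 dθ and the radical becomes sqrt(t**2 + 25) = 5·sec(θ) by the Pythagorean identity.
Integrate the resulting trig expression in θ, then back-substitute tan(θ) = t/5, sec(θ) = sqrt(t**2 + 25)/5 (absorbing any constant into C).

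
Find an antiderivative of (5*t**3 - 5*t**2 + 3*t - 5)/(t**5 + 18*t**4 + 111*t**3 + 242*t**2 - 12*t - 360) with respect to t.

Factor the denominator: (t - 1)*(t + 2)*(t + 5)*(t + 6)**2.
Partial-fraction decomposition: 33153/(784*(t + 6)) + 1283/(28*(t + 6)**2) - 385/(9*(t + 5)) + 71/(144*(t + 2)) - 1/(441*(t - 1)).
Integrate each term; A/(t−a) gives A·log|t−a|; A/(t−a)² gives −A/(t−a).

-log(t - 1)/441 + 71*log(t + 2)/144 - 385*log(t + 5)/9 + 33153*log(t + 6)/784 - 1283/(28*t + 168) + C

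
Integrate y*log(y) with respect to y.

y**2*log(y)/2 - y**2/4 + C

Use integration by parts with u = log(y), dv = y dy.
Then du = 1/y dy and v = y**2/2.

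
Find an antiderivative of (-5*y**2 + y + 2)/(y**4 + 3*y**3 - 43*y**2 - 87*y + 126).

-172*log(y - 6)/585 + log(y - 1)/80 - 23*log(y + 3)/72 + 125*log(y + 7)/208 + C

Factor the denominator: (y - 6)*(y - 1)*(y + 3)*(y + 7).
Partial-fraction decomposition: 125/(208*(y + 7)) - 23/(72*(y + 3)) + 1/(80*(y - 1)) - 172/(585*(y - 6)).
Integrate each term: A/(y−a) contributes A·log|y−a|.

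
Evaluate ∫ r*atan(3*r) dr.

Use integration by parts with u = arctan(3*r), dv = r dr.
Then du = 3/(9*r**2 + 1) dr.

r**2*atan(3*r)/2 - r/6 + atan(3*r)/18 + C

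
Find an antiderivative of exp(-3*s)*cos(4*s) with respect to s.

Let I denote the integral. Integrate by parts with u = cos(4*s), dv = exp(-3*s) ds, so v = -exp(-3*s)/3: I = -exp(-3*s)*cos(4*s)/3 − (4/3)·∫ exp(-3*s)*sin(4*s) ds.
Apply parts again with u = sin(4*s), dv = exp(-3*s) ds: ∫ exp(-3*s)*sin(4*s) ds = -exp(-3*s)*sin(4*s)/3 + (4/3)·I. Substituting back brings back I: I = 4*exp(-3*s)*sin(4*s)/9 - exp(-3*s)*cos(4*s)/3 − (16/9)·I.
Solving for I: (1 + 16/9)·I equals the remaining terms, so I = (9/25)·(4*exp(-3*s)*sin(4*s)/9 - exp(-3*s)*cos(4*s)/3).

4*exp(-3*s)*sin(4*s)/25 - 3*exp(-3*s)*cos(4*s)/25 + C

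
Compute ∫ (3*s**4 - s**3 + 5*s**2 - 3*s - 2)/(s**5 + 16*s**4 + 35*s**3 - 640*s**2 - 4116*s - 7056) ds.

3541*log(s - 7)/13013 - 461*log(s + 4)/66 - 59569*log(s + 6)/338 + 3905*log(s + 7)/21 - 2150/(13*s + 78) + C

Factor the denominator: (s - 7)*(s + 4)*(s + 6)**2*(s + 7).
Partial-fraction decomposition: 3905/(21*(s + 7)) - 59569/(338*(s + 6)) + 2150/(13*(s + 6)**2) - 461/(66*(s + 4)) + 3541/(13013*(s - 7)).
Integrate each term; A/(s−a) gives A·log|s−a|; A/(s−a)² gives −A/(s−a).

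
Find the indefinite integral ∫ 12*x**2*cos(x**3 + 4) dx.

4*sin(x**3 + 4) + C

Let u = x**3 + 4, so du = (3*x**2) dx.
Rewriting, the integral becomes 4·∫ cos(u) du = 4·sin(u).
Substituting back, u = x**3 + 4.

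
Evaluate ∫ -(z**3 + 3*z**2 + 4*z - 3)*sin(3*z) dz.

Use integration by parts with u = z**3 + 3*z**2 + 4*z - 3, dv = -sin(3*z) dz, so v = cos(3*z)/3.
Apply parts 3 times (tabular method): alternate signs, differentiate u down to 0, integrate dv up.

z**3*cos(3*z)/3 - z**2*sin(3*z)/3 + z**2*cos(3*z) - 2*z*sin(3*z)/3 + 10*z*cos(3*z)/9 - 10*sin(3*z)/27 - 11*cos(3*z)/9 + C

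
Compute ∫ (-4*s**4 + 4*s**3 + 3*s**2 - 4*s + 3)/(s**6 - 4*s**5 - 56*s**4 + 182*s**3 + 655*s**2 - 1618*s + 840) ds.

-4055*log(s - 7)/5148 + 971*log(s - 5)/1584 - 389*log(s - 1)/176400 - 1213*log(s + 4)/4950 + 5913*log(s + 6)/14014 - 1/(420*s - 420) + C

Factor the denominator: (s - 7)*(s - 5)*(s - 1)**2*(s + 4)*(s + 6).
Partial-fraction decomposition: 5913/(14014*(s + 6)) - 1213/(4950*(s + 4)) - 389/(176400*(s - 1)) + 1/(420*(s - 1)**2) + 971/(1584*(s - 5)) - 4055/(5148*(s - 7)).
Integrate each term; A/(s−a) gives A·log|s−a|; A/(s−a)² gives −A/(s−a).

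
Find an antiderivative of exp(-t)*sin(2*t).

-exp(-t)*sin(2*t)/5 - 2*exp(-t)*cos(2*t)/5 + C

Let I denote the integral. Integrate by parts with u = sin(2*t), dv = exp(-t) dt, so v = -exp(-t): I = -exp(-t)*sin(2*t) + 2·∫ exp(-t)*cos(2*t) dt.
Apply parts again with u = cos(2*t), dv = exp(-t) dt: ∫ exp(-t)*cos(2*t) dt = -exp(-t)*cos(2*t) − 2·I. Substituting back brings back I: I = -exp(-t)*sin(2*t) - 2*exp(-t)*cos(2*t) − 4·I.
Solving for I: (1 + 4)·I equals the remaining terms, so I = (1/5)·(-exp(-t)*sin(2*t) - 2*exp(-t)*cos(2*t)).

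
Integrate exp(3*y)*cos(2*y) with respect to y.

2*exp(3*y)*sin(2*y)/13 + 3*exp(3*y)*cos(2*y)/13 + C

Let I denote the integral. Integrate by parts with u = cos(2*y), dv = exp(3*y) dy, so v = exp(3*y)/3: I = exp(3*y)*cos(2*y)/3 + (2/3)·∫ exp(3*y)*sin(2*y) dy.
Apply parts again with u = sin(2*y), dv = exp(3*y) dy: ∫ exp(3*y)*sin(2*y) dy = exp(3*y)*sin(2*y)/3 − (2/3)·I. Substituting back brings back I: I = 2*exp(3*y)*sin(2*y)/9 + exp(3*y)*cos(2*y)/3 − (4/9)·I.
Solving for I: (1 + 4/9)·I equals the remaining terms, so I = (9/13)·(2*exp(3*y)*sin(2*y)/9 + exp(3*y)*cos(2*y)/3).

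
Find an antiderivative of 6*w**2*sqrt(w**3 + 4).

4*(w**3 + 4)**(3/2)/3 + C

Let u = w**3 + 4, so du = (3*w**2) dw.
Rewriting, the integral becomes 2·∫ √u du = 2·(2/3)u^(3/2).
Substituting back, u = w**3 + 4.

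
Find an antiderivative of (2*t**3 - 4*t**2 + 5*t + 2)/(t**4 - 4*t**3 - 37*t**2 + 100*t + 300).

40*log(t - 6)/11 - 177*log(t - 5)/70 - 5*log(t + 2)/21 + 373*log(t + 5)/330 + C

Factor the denominator: (t - 6)*(t - 5)*(t + 2)*(t + 5).
Partial-fraction decomposition: 373/(330*(t + 5)) - 5/(21*(t + 2)) - 177/(70*(t - 5)) + 40/(11*(t - 6)).
Integrate each term: A/(t−a) contributes A·log|t−a|.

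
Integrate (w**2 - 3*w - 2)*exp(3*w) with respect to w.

Use integration by parts with u = w**2 - 3*w - 2, dv = exp(3*w) dw, so v = exp(3*w)/3.
Apply parts 2 times (tabular method): alternate signs, differentiate u down to 0, integrate dv up.

(9*w**2 - 33*w - 7)*exp(3*w)/27 + C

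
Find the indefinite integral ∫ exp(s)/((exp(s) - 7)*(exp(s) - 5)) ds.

Let u = e^s, du = e^s ds.
The integral becomes ∫ du/((u-5)(u-7)); decompose into partial fractions.

log(exp(s) - 7)/2 - log(exp(s) - 5)/2 + C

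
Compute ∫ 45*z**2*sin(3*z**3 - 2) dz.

-5*cos(3*z**3 - 2) + C

Let u = 3*z**3 - 2, so du = (9*z**2) dz.
Rewriting, the integral becomes 5·∫ sin(u) du = 5·-cos(u).
Substituting back, u = 3*z**3 - 2.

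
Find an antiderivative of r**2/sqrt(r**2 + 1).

Substitute r = tan(θ), so dr = sec(θ)^2 dθ and the radical becomes sqrt(r**2 + 1) = sec(θ) by the Pythagorean identity.
Integrate the resulting trig expression in θ, then back-substitute tan(θ) = r, sec(θ) = sqrt(r**2 + 1) (absorbing any constant into C).

r*sqrt(r**2 + 1)/2 - log(r + sqrt(r**2 + 1))/2 + C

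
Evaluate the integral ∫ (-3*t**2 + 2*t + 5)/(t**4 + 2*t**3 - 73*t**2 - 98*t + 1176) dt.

Factor the denominator: (t - 7)*(t - 4)*(t + 6)*(t + 7).
Partial-fraction decomposition: 78/(77*(t + 7)) - 23/(26*(t + 6)) + 7/(66*(t - 4)) - 64/(273*(t - 7)).
Integrate each term: A/(t−a) contributes A·log|t−a|.

-64*log(t - 7)/273 + 7*log(t - 4)/66 - 23*log(t + 6)/26 + 78*log(t + 7)/77 + C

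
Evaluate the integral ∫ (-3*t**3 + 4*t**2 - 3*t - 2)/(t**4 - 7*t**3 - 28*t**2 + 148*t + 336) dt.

-856*log(t - 7)/99 + 131*log(t - 6)/20 + 11*log(t + 2)/36 - 133*log(t + 4)/110 + C

Factor the denominator: (t - 7)*(t - 6)*(t + 2)*(t + 4).
Partial-fraction decomposition: -133/(110*(t + 4)) + 11/(36*(t + 2)) + 131/(20*(t - 6)) - 856/(99*(t - 7)).
Integrate each term: A/(t−a) contributes A·log|t−a|.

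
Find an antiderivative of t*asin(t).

Use integration by parts with u = arcsin(t), dv = t dt.
Then du = 1/sqrt(-t**2 + 1) dt.

t**2*asin(t)/2 + t*sqrt(-t**2 + 1)/4 - asin(t)/4 + C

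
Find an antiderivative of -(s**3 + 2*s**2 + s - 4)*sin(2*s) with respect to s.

s**3*cos(2*s)/2 - 3*s**2*sin(2*s)/4 + s**2*cos(2*s) - s*sin(2*s) - s*cos(2*s)/4 + sin(2*s)/8 - 5*cos(2*s)/2 + C

Use integration by parts with u = s**3 + 2*s**2 + s - 4, dv = -sin(2*s) ds, so v = cos(2*s)/2.
Apply parts 3 times (tabular method): alternate signs, differentiate u down to 0, integrate dv up.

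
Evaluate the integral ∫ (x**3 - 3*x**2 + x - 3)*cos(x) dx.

Use integration by parts with u = x**3 - 3*x**2 + x - 3, dv = cos(x) dx, so v = sin(x).
Apply parts 3 times (tabular method): alternate signs, differentiate u down to 0, integrate dv up.

x**3*sin(x) - 3*x**2*sin(x) + 3*x**2*cos(x) - 5*x*sin(x) - 6*x*cos(x) + 3*sin(x) - 5*cos(x) + C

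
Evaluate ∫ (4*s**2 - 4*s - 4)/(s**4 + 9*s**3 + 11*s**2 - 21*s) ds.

4*log(s)/21 - log(s - 1)/8 + 11*log(s + 3)/12 - 55*log(s + 7)/56 + C

Factor the denominator: s*(s - 1)*(s + 3)*(s + 7).
Partial-fraction decomposition: -55/(56*(s + 7)) + 11/(12*(s + 3)) - 1/(8*(s - 1)) + 4/(21*s).
Integrate each term: A/(s−a) contributes A·log|s−a|.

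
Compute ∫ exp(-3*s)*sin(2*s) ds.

Let I denote the integral. Integrate by parts with u = sin(2*s), dv = exp(-3*s) ds, so v = -exp(-3*s)/3: I = -exp(-3*s)*sin(2*s)/3 + (2/3)·∫ exp(-3*s)*cos(2*s) ds.
Apply parts again with u = cos(2*s), dv = exp(-3*s) ds: ∫ exp(-3*s)*cos(2*s) ds = -exp(-3*s)*cos(2*s)/3 − (2/3)·I. Substituting back brings back I: I = -exp(-3*s)*sin(2*s)/3 - 2*exp(-3*s)*cos(2*s)/9 − (4/9)·I.
Solving for I: (1 + 4/9)·I equals the remaining terms, so I = (9/13)·(-exp(-3*s)*sin(2*s)/3 - 2*exp(-3*s)*cos(2*s)/9).

-3*exp(-3*s)*sin(2*s)/13 - 2*exp(-3*s)*cos(2*s)/13 + C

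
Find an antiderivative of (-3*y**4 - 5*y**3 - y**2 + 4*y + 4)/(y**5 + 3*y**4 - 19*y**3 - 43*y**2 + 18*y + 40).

-542*log(y - 4)/405 + log(y - 1)/108 + log(y + 1)/40 + 8*log(y + 2)/27 - 1291*log(y + 5)/648 + C

Factor the denominator: (y - 4)*(y - 1)*(y + 1)*(y + 2)*(y + 5).
Partial-fraction decomposition: -1291/(648*(y + 5)) + 8/(27*(y + 2)) + 1/(40*(y + 1)) + 1/(108*(y - 1)) - 542/(405*(y - 4)).
Integrate each term: A/(y−a) contributes A·log|y−a|.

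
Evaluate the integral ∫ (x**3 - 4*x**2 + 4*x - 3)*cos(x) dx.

x**3*sin(x) - 4*x**2*sin(x) + 3*x**2*cos(x) - 2*x*sin(x) - 8*x*cos(x) + 5*sin(x) - 2*cos(x) + C

Use integration by parts with u = x**3 - 4*x**2 + 4*x - 3, dv = cos(x) dx, so v = sin(x).
Apply parts 3 times (tabular method): alternate signs, differentiate u down to 0, integrate dv up.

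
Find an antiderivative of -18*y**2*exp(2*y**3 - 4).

-3*exp(2*y**3 - 4) + C

Let u = 2*y**3 - 4, so du = (6*y**2) dy.
Rewriting, the integral becomes -3·∫ e^u du = -3·e^u.
Substituting back, u = 2*y**3 - 4.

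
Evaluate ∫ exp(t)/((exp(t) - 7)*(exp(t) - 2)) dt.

Let u = e^t, du = e^t dt.
The integral becomes ∫ du/((u-7)(u-2)); decompose into partial fractions.

log(exp(t) - 7)/5 - log(exp(t) - 2)/5 + C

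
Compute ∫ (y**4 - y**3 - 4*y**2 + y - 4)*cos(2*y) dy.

Use integration by parts with u = y**4 - y**3 - 4*y**2 + y - 4, dv = cos(2*y) dy, so v = sin(2*y)/2.
Apply parts 4 times (tabular method): alternate signs, differentiate u down to 0, integrate dv up.

y**4*sin(2*y)/2 - y**3*sin(2*y)/2 + y**3*cos(2*y) - 7*y**2*sin(2*y)/2 - 3*y**2*cos(2*y)/4 + 5*y*sin(2*y)/4 - 7*y*cos(2*y)/2 - sin(2*y)/4 + 5*cos(2*y)/8 + C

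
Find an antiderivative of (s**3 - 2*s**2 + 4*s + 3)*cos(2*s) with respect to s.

Use integration by parts with u = s**3 - 2*s**2 + 4*s + 3, dv = cos(2*s) ds, so v = sin(2*s)/2.
Apply parts 3 times (tabular method): alternate signs, differentiate u down to 0, integrate dv up.

s**3*sin(2*s)/2 - s**2*sin(2*s) + 3*s**2*cos(2*s)/4 + 5*s*sin(2*s)/4 - s*cos(2*s) + 2*sin(2*s) + 5*cos(2*s)/8 + C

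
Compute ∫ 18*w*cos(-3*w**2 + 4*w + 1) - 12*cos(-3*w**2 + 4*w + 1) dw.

Let u = 3*w**2 - 4*w - 1, so du = (6*w - 4) dw.
Rewriting, the integral becomes 3·∫ cos(u) du = 3·sin(u).
Substituting back, u = 3*w**2 - 4*w - 1.

-3*sin(-3*w**2 + 4*w + 1) + C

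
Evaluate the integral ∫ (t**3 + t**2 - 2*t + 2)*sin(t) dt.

-t**3*cos(t) + 3*t**2*sin(t) - t**2*cos(t) + 2*t*sin(t) + 8*t*cos(t) - 8*sin(t) + C

Use integration by parts with u = t**3 + t**2 - 2*t + 2, dv = sin(t) dt, so v = -cos(t).
Apply parts 3 times (tabular method): alternate signs, differentiate u down to 0, integrate dv up.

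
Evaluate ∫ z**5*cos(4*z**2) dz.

Let u = z², du = 2z dz; rewrite as (1/2)∫ u^2·cos(4u) du.
Now integrate by parts 2 times.

z**4*sin(4*z**2)/8 + z**2*cos(4*z**2)/16 - sin(4*z**2)/64 + C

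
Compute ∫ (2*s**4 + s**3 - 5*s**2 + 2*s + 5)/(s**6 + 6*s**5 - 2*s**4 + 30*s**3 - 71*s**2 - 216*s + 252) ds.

29*log(s - 2)/468 - log(s - 1)/48 + log(s + 2)/156 - 29*log(s + 7)/144 + log(s**2 + 9)/13 + atan(s/3)/6 + C

Factor the denominator: (s - 2)*(s - 1)*(s + 2)*(s + 7)*(s**2 + 9).
Partial-fraction decomposition: (4*s + 13)/(26*(s**2 + 9)) - 29/(144*(s + 7)) + 1/(156*(s + 2)) - 1/(48*(s - 1)) + 29/(468*(s - 2)).
Integrate each term; A/(s−a) gives A·log|s−a|; the (Bs+D)/(s²+p²) term gives a log and an atan.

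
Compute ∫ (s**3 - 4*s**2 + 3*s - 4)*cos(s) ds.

s**3*sin(s) - 4*s**2*sin(s) + 3*s**2*cos(s) - 3*s*sin(s) - 8*s*cos(s) + 4*sin(s) - 3*cos(s) + C

Use integration by parts with u = s**3 - 4*s**2 + 3*s - 4, dv = cos(s) ds, so v = sin(s).
Apply parts 3 times (tabular method): alternate signs, differentiate u down to 0, integrate dv up.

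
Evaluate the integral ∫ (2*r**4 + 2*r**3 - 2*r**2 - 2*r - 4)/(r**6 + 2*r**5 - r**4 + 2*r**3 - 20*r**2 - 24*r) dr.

log(r)/6 + 2*log(r - 2)/15 - 2*log(r + 1)/15 - 46*log(r + 3)/195 + 9*log(r**2 + 4)/260 + 29*atan(r/2)/65 + C

Factor the denominator: r*(r - 2)*(r + 1)*(r + 3)*(r**2 + 4).
Partial-fraction decomposition: (9*r + 116)/(130*(r**2 + 4)) - 46/(195*(r + 3)) - 2/(15*(r + 1)) + 2/(15*(r - 2)) + 1/(6*r).
Integrate each term; A/(r−a) gives A·log|r−a|; the (Br+D)/(r²+p²) term gives a log and an atan.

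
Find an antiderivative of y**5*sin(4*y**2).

-y**4*cos(4*y**2)/8 + y**2*sin(4*y**2)/16 + cos(4*y**2)/64 + C

Let u = y², du = 2y dy; rewrite as (1/2)∫ u^2·sin(4u) du.
Now integrate by parts 2 times.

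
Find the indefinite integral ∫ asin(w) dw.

Use integration by parts with u = arcsin(w), dv = dw.
Then du = 1/sqrt(-w**2 + 1) dw.

w*asin(w) + sqrt(-w**2 + 1) + C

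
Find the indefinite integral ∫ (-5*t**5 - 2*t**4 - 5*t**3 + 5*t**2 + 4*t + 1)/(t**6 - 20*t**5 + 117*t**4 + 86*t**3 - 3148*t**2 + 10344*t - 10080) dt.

-45139*log(t - 7)/90 + 1819005*log(t - 6)/3872 + 5855*log(t - 4)/216 - 29*log(t - 2)/160 - 1079*log(t + 5)/6534 - 42347/(88*t - 528) + C

Factor the denominator: (t - 7)*(t - 6)**2*(t - 4)*(t - 2)*(t + 5).
Partial-fraction decomposition: -1079/(6534*(t + 5)) - 29/(160*(t - 2)) + 5855/(216*(t - 4)) + 1819005/(3872*(t - 6)) + 42347/(88*(t - 6)**2) - 45139/(90*(t - 7)).
Integrate each term; A/(t−a) gives A·log|t−a|; A/(t−a)² gives −A/(t−a).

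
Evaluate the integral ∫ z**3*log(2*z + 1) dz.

Use integration by parts with u = log(2*z + 1), dv = z**3 dz.
Then du = 2/(2*z + 1) dz and v = z**4/4.

z**4*log(2*z + 1)/4 - z**4/16 + z**3/24 - z**2/32 + z/32 - log(2*z + 1)/64 + C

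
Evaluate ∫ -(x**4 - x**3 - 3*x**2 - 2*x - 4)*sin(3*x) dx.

Use integration by parts with u = x**4 - x**3 - 3*x**2 - 2*x - 4, dv = -sin(3*x) dx, so v = cos(3*x)/3.
Apply parts 4 times (tabular method): alternate signs, differentiate u down to 0, integrate dv up.

x**4*cos(3*x)/3 - 4*x**3*sin(3*x)/9 - x**3*cos(3*x)/3 + x**2*sin(3*x)/3 - 13*x**2*cos(3*x)/9 + 26*x*sin(3*x)/27 - 4*x*cos(3*x)/9 + 4*sin(3*x)/27 - 82*cos(3*x)/81 + C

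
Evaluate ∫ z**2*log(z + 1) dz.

z**3*log(z + 1)/3 - z**3/9 + z**2/6 - z/3 + log(z + 1)/3 + C

Use integration by parts with u = log(z + 1), dv = z**2 dz.
Then du = 1/(z + 1) dz and v = z**3/3.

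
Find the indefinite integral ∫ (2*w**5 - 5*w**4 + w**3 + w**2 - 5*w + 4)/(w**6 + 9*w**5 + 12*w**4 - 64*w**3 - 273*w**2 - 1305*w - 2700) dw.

Factor the denominator: (w - 4)*(w + 3)*(w + 5)**2*(w**2 + 9).
Partial-fraction decomposition: -(32267*w + 50043)/(130050*(w**2 + 9)) + 39659/(93636*(w + 5)) - 4723/(306*(w + 5)**2) + 445/(252*(w + 3)) + 832/(14175*(w - 4)).
Integrate each term; A/(w−a) gives A·log|w−a|; the (Bw+D)/(w²+p²) term gives a log and an atan.

832*log(w - 4)/14175 + 445*log(w + 3)/252 + 39659*log(w + 5)/93636 - 32267*log(w**2 + 9)/260100 - 16681*atan(w/3)/130050 + 4723/(306*w + 1530) + C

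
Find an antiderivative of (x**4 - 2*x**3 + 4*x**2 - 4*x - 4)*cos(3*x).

Use integration by parts with u = x**4 - 2*x**3 + 4*x**2 - 4*x - 4, dv = cos(3*x) dx, so v = sin(3*x)/3.
Apply parts 4 times (tabular method): alternate signs, differentiate u down to 0, integrate dv up.

x**4*sin(3*x)/3 - 2*x**3*sin(3*x)/3 + 4*x**3*cos(3*x)/9 + 8*x**2*sin(3*x)/9 - 2*x**2*cos(3*x)/3 - 8*x*sin(3*x)/9 + 16*x*cos(3*x)/27 - 124*sin(3*x)/81 - 8*cos(3*x)/27 + C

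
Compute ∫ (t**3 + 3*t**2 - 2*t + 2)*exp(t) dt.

(t**3 - 2*t + 4)*exp(t) + C

Use integration by parts with u = t**3 + 3*t**2 - 2*t + 2, dv = exp(t) dt, so v = exp(t).
Apply parts 3 times (tabular method): alternate signs, differentiate u down to 0, integrate dv up.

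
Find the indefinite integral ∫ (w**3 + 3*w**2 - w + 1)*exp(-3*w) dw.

(-9*w**3 - 36*w**2 - 15*w - 14)*exp(-3*w)/27 + C

Use integration by parts with u = w**3 + 3*w**2 - w + 1, dv = exp(-3*w) dw, so v = -exp(-3*w)/3.
Apply parts 3 times (tabular method): alternate signs, differentiate u down to 0, integrate dv up.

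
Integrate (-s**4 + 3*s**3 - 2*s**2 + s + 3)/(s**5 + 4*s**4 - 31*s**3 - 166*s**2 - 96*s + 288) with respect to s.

Factor the denominator: (s - 6)*(s - 1)*(s + 3)*(s + 4)**2.
Partial-fraction decomposition: 2083/(500*(s + 4)) + 481/(50*(s + 4)**2) - 5/(s + 3) - 1/(125*(s - 1)) - 79/(500*(s - 6)).
Integrate each term; A/(s−a) gives A·log|s−a|; A/(s−a)² gives −A/(s−a).

-79*log(s - 6)/500 - log(s - 1)/125 - 5*log(s + 3) + 2083*log(s + 4)/500 - 481/(50*s + 200) + C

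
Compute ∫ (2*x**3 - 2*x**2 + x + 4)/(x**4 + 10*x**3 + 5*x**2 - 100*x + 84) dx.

7*log(x - 2)/36 - 5*log(x - 1)/56 - 253*log(x + 6)/28 + 787*log(x + 7)/72 + C

Factor the denominator: (x - 2)*(x - 1)*(x + 6)*(x + 7).
Partial-fraction decomposition: 787/(72*(x + 7)) - 253/(28*(x + 6)) - 5/(56*(x - 1)) + 7/(36*(x - 2)).
Integrate each term: A/(x−a) contributes A·log|x−a|.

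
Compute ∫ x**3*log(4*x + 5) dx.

Use integration by parts with u = log(4*x + 5), dv = x**3 dx.
Then du = 4/(4*x + 5) dx and v = x**4/4.

x**4*log(4*x + 5)/4 - x**4/16 + 5*x**3/48 - 25*x**2/128 + 125*x/256 - 625*log(4*x + 5)/1024 + C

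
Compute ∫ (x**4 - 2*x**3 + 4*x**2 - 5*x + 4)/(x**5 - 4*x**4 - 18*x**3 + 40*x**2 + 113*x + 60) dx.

227*log(x - 5)/144 - 176*log(x - 4)/175 - 377*log(x + 1)/900 + 95*log(x + 3)/112 - 4/(15*x + 15) + C

Factor the denominator: (x - 5)*(x - 4)*(x + 1)**2*(x + 3).
Partial-fraction decomposition: 95/(112*(x + 3)) - 377/(900*(x + 1)) + 4/(15*(x + 1)**2) - 176/(175*(x - 4)) + 227/(144*(x - 5)).
Integrate each term; A/(x−a) gives A·log|x−a|; A/(x−a)² gives −A/(x−a).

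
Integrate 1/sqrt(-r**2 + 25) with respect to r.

Substitute r = 5·sin(θ), so dr = 5·cos(θ) dθ and the radical becomes sqrt(-r**2 + 25) = 5·cos(θ) by the Pythagorean identity.
Integrate the resulting trig expression in θ, then back-substitute θ = asin(r/5), sin(θ) = r/5, cos(θ) = sqrt(-r**2 + 25)/5 (absorbing any constant into C).

asin(r/5) + C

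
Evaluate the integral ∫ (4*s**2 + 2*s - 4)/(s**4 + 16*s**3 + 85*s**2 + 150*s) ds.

-2*log(s)/75 + 534*log(s + 5)/25 - 64*log(s + 6)/3 + 86/(5*s + 25) + C

Factor the denominator: s*(s + 5)**2*(s + 6).
Partial-fraction decomposition: -64/(3*(s + 6)) + 534/(25*(s + 5)) - 86/(5*(s + 5)**2) - 2/(75*s).
Integrate each term; A/(s−a) gives A·log|s−a|; A/(s−a)² gives −A/(s−a).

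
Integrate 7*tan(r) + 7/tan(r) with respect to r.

Let u = tan(r), so du = (tan(r)**2 + 1) dr.
Rewriting, the integral becomes 7·∫ 1/u du = 7·log(u).
Substituting back, u = tan(r).

7*log(tan(r)) + C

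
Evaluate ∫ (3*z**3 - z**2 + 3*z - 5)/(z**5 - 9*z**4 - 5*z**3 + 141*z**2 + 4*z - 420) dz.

Factor the denominator: (z - 7)*(z - 5)*(z - 2)*(z + 2)*(z + 3).
Partial-fraction decomposition: -13/(50*(z + 3)) + 13/(84*(z + 2)) + 7/(100*(z - 2)) - 15/(14*(z - 5)) + 83/(75*(z - 7)).
Integrate each term: A/(z−a) contributes A·log|z−a|.

83*log(z - 7)/75 - 15*log(z - 5)/14 + 7*log(z - 2)/100 + 13*log(z + 2)/84 - 13*log(z + 3)/50 + C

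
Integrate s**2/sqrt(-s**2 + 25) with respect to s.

-s*sqrt(-s**2 + 25)/2 + 25*asin(s/5)/2 + C

Substitute s = 5·sin(θ), so ds = 5·cos(θ) dθ and the radical becomes sqrt(-s**2 + 25) = 5·cos(θ) by the Pythagorean identity.
Integrate the resulting trig expression in θ, then back-substitute θ = asin(s/5), sin(θ) = s/5, cos(θ) = sqrt(-s**2 + 25)/5 (absorbing any constant into C).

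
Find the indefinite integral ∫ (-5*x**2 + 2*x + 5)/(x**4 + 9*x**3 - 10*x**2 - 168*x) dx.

-5*log(x)/168 - 67*log(x - 4)/440 - 187*log(x + 6)/60 + 254*log(x + 7)/77 + C

Factor the denominator: x*(x - 4)*(x + 6)*(x + 7).
Partial-fraction decomposition: 254/(77*(x + 7)) - 187/(60*(x + 6)) - 67/(440*(x - 4)) - 5/(168*x).
Integrate each term: A/(x−a) contributes A·log|x−a|.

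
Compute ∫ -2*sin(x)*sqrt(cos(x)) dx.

Let u = cos(x), so du = (-sin(x)) dx.
Rewriting, the integral becomes 2·∫ √u du = 2·(2/3)u^(3/2).
Substituting back, u = cos(x).

4*cos(x)**(3/2)/3 + C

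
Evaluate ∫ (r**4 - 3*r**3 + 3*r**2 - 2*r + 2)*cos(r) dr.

r**4*sin(r) - 3*r**3*sin(r) + 4*r**3*cos(r) - 9*r**2*sin(r) - 9*r**2*cos(r) + 16*r*sin(r) - 18*r*cos(r) + 20*sin(r) + 16*cos(r) + C

Use integration by parts with u = r**4 - 3*r**3 + 3*r**2 - 2*r + 2, dv = cos(r) dr, so v = sin(r).
Apply parts 4 times (tabular method): alternate signs, differentiate u down to 0, integrate dv up.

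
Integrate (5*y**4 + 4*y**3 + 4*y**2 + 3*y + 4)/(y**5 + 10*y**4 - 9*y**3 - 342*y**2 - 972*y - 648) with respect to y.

Factor the denominator: (y - 6)*(y + 1)*(y + 3)*(y + 6)**2.
Partial-fraction decomposition: 11689/(5400*(y + 6)) - 2873/(90*(y + 6)**2) + 164/(81*(y + 3)) - 3/(175*(y + 1)) + 3755/(4536*(y - 6)).
Integrate each term; A/(y−a) gives A·log|y−a|; A/(y−a)² gives −A/(y−a).

3755*log(y - 6)/4536 - 3*log(y + 1)/175 + 164*log(y + 3)/81 + 11689*log(y + 6)/5400 + 2873/(90*y + 540) + C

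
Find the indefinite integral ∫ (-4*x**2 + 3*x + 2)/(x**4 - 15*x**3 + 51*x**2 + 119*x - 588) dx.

659*log(x - 7)/900 - 50*log(x - 4)/63 + 43*log(x + 3)/700 + 173/(30*x - 210) + C

Factor the denominator: (x - 7)**2*(x - 4)*(x + 3).
Partial-fraction decomposition: 43/(700*(x + 3)) - 50/(63*(x - 4)) + 659/(900*(x - 7)) - 173/(30*(x - 7)**2).
Integrate each term; A/(x−a) gives A·log|x−a|; A/(x−a)² gives −A/(x−a).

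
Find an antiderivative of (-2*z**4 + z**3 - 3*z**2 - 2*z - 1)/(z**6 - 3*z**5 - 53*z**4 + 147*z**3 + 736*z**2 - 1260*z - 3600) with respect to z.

Factor the denominator: (z - 5)**2*(z - 4)*(z + 2)*(z + 3)*(z + 6).
Partial-fraction decomposition: 581/(2904*(z + 6)) - 211/(1344*(z + 3)) + 1/(24*(z + 2)) - 101/(84*(z - 4)) + 8655/(7744*(z - 5)) - 173/(88*(z - 5)**2).
Integrate each term; A/(z−a) gives A·log|z−a|; A/(z−a)² gives −A/(z−a).

8655*log(z - 5)/7744 - 101*log(z - 4)/84 + log(z + 2)/24 - 211*log(z + 3)/1344 + 581*log(z + 6)/2904 + 173/(88*z - 440) + C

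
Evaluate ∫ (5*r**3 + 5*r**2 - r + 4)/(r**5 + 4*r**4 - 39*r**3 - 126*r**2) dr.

Factor the denominator: r**2*(r - 6)*(r + 3)*(r + 7).
Partial-fraction decomposition: -1459/(2548*(r + 7)) + 83/(324*(r + 3)) + 629/(2106*(r - 6)) + 47/(2646*r) - 2/(63*r**2).
Integrate each term; A/(r−a) gives A·log|r−a|; A/(r−a)² gives −A/(r−a).

47*log(r)/2646 + 629*log(r - 6)/2106 + 83*log(r + 3)/324 - 1459*log(r + 7)/2548 + 2/(63*r) + C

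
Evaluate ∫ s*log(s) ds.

s**2*log(s)/2 - s**2/4 + C

Use integration by parts with u = log(s), dv = s ds.
Then du = 1/s ds and v = s**2/2.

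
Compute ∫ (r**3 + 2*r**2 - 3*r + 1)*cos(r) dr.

Use integration by parts with u = r**3 + 2*r**2 - 3*r + 1, dv = cos(r) dr, so v = sin(r).
Apply parts 3 times (tabular method): alternate signs, differentiate u down to 0, integrate dv up.

r**3*sin(r) + 2*r**2*sin(r) + 3*r**2*cos(r) - 9*r*sin(r) + 4*r*cos(r) - 3*sin(r) - 9*cos(r) + C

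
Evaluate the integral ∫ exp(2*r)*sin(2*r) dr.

Let I denote the integral. Integrate by parts with u = sin(2*r), dv = exp(2*r) dr, so v = exp(2*r)/2: I = exp(2*r)*sin(2*r)/2 − ∫ exp(2*r)*cos(2*r) dr.
Apply parts again with u = cos(2*r), dv = exp(2*r) dr: ∫ exp(2*r)*cos(2*r) dr = exp(2*r)*cos(2*r)/2 + I. Substituting back brings back I: I = exp(2*r)*sin(2*r)/2 - exp(2*r)*cos(2*r)/2 − I.
Solving for I: (1 + 1)·I equals the remaining terms, so I = (1/2)·(exp(2*r)*sin(2*r)/2 - exp(2*r)*cos(2*r)/2).

exp(2*r)*sin(2*r)/4 - exp(2*r)*cos(2*r)/4 + C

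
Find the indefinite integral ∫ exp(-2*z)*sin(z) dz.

Let I denote the integral. Integrate by parts with u = sin(z), dv = exp(-2*z) dz, so v = -exp(-2*z)/2: I = -exp(-2*z)*sin(z)/2 + (1/2)·∫ exp(-2*z)*cos(z) dz.
Apply parts again with u = cos(z), dv = exp(-2*z) dz: ∫ exp(-2*z)*cos(z) dz = -exp(-2*z)*cos(z)/2 − (1/2)·I. Substituting back brings back I: I = -exp(-2*z)*sin(z)/2 - exp(-2*z)*cos(z)/4 − (1/4)·I.
Solving for I: (1 + 1/4)·I equals the remaining terms, so I = (4/5)·(-exp(-2*z)*sin(z)/2 - exp(-2*z)*cos(z)/4).

-2*exp(-2*z)*sin(z)/5 - exp(-2*z)*cos(z)/5 + C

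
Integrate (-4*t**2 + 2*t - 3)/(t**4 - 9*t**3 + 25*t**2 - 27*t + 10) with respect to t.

-31*log(t - 5)/16 + 5*log(t - 2) - 49*log(t - 1)/16 + 5/(4*t - 4) + C

Factor the denominator: (t - 5)*(t - 2)*(t - 1)**2.
Partial-fraction decomposition: -49/(16*(t - 1)) - 5/(4*(t - 1)**2) + 5/(t - 2) - 31/(16*(t - 5)).
Integrate each term; A/(t−a) gives A·log|t−a|; A/(t−a)² gives −A/(t−a).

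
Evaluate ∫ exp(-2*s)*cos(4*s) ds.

exp(-2*s)*sin(4*s)/5 - exp(-2*s)*cos(4*s)/10 + C

Let I denote the integral. Integrate by parts with u = cos(4*s), dv = exp(-2*s) ds, so v = -exp(-2*s)/2: I = -exp(-2*s)*cos(4*s)/2 − 2·∫ exp(-2*s)*sin(4*s) ds.
Apply parts again with u = sin(4*s), dv = exp(-2*s) ds: ∫ exp(-2*s)*sin(4*s) ds = -exp(-2*s)*sin(4*s)/2 + 2·I. Substituting back brings back I: I = exp(-2*s)*sin(4*s) - exp(-2*s)*cos(4*s)/2 − 4·I.
Solving for I: (1 + 4)·I equals the remaining terms, so I = (1/5)·(exp(-2*s)*sin(4*s) - exp(-2*s)*cos(4*s)/2).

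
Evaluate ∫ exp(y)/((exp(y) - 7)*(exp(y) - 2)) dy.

Let u = e^y, du = e^y dy.
The integral becomes ∫ du/((u-7)(u-2)); decompose into partial fractions.

log(exp(y) - 7)/5 - log(exp(y) - 2)/5 + C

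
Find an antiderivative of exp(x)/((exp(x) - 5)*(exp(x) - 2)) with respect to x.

Let u = e^x, du = e^x dx.
The integral becomes ∫ du/((u-5)(u-2)); decompose into partial fractions.

log(exp(x) - 5)/3 - log(exp(x) - 2)/3 + C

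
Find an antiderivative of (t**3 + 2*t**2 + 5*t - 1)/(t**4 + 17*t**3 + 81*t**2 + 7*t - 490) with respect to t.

25*log(t - 2)/567 + 101*log(t + 5)/28 - 859*log(t + 7)/324 + 281/(18*t + 126) + C

Factor the denominator: (t - 2)*(t + 5)*(t + 7)**2.
Partial-fraction decomposition: -859/(324*(t + 7)) - 281/(18*(t + 7)**2) + 101/(28*(t + 5)) + 25/(567*(t - 2)).
Integrate each term; A/(t−a) gives A·log|t−a|; A/(t−a)² gives −A/(t−a).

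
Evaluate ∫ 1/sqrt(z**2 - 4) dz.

log(z + sqrt(z**2 - 4)) + C

Substitute z = 2·sec(θ), so dz = 2·sec(θ)*tan(θ) dθ and the radical becomes sqrt(z**2 - 4) = 2·tan(θ) by the Pythagorean identity.
Integrate the resulting trig expression in θ, then back-substitute sec(θ) = z/2, tan(θ) = sqrt(z**2 - 4)/2 (absorbing any constant into C).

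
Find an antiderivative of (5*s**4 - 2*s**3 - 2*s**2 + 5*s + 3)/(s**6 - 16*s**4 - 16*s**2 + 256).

381*log(s - 4)/640 - 23*log(s - 2)/128 + 27*log(s + 2)/128 - 453*log(s + 4)/640 + 13*log(s**2 + 4)/320 + 91*atan(s/2)/320 + C

Factor the denominator: (s - 4)*(s - 2)*(s + 2)*(s + 4)*(s**2 + 4).
Partial-fraction decomposition: 13*(s + 7)/(160*(s**2 + 4)) - 453/(640*(s + 4)) + 27/(128*(s + 2)) - 23/(128*(s - 2)) + 381/(640*(s - 4)).
Integrate each term; A/(s−a) gives A·log|s−a|; the (Bs+D)/(s²+p²) term gives a log and an atan.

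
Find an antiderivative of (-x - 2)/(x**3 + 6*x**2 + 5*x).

-2*log(x)/5 + log(x + 1)/4 + 3*log(x + 5)/20 + C

Factor the denominator: x*(x + 1)*(x + 5).
Partial-fraction decomposition: 3/(20*(x + 5)) + 1/(4*(x + 1)) - 2/(5*x).
Integrate each term: A/(x−a) contributes A·log|x−a|.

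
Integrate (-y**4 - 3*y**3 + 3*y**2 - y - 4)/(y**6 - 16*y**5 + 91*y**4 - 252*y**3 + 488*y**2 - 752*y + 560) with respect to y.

-1647*log(y - 7)/1325 + 467*log(y - 5)/261 - 109*log(y - 2)/225 - 95*log(y**2 + 4)/3074 + 43*atan(y/2)/12296 + 17/(60*y - 120) + C

Factor the denominator: (y - 7)*(y - 5)*(y - 2)**2*(y**2 + 4).
Partial-fraction decomposition: -(380*y - 43)/(6148*(y**2 + 4)) - 109/(225*(y - 2)) - 17/(60*(y - 2)**2) + 467/(261*(y - 5)) - 1647/(1325*(y - 7)).
Integrate each term; A/(y−a) gives A·log|y−a|; the (By+D)/(y²+p²) term gives a log and an atan.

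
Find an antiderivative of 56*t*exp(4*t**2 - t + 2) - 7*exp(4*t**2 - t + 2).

Let u = 4*t**2 - t + 2, so du = (8*t - 1) dt.
Rewriting, the integral becomes 7·∫ e^u du = 7·e^u.
Substituting back, u = 4*t**2 - t + 2.

7*exp(4*t**2 - t + 2) + C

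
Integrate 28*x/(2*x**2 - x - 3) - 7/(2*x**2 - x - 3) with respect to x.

Let u = 2*x**2 - x - 3, so du = (4*x - 1) dx.
Rewriting, the integral becomes 7·∫ 1/u du = 7·log(u).
Substituting back, u = 2*x**2 - x - 3.

7*log(2*x**2 - x - 3) + C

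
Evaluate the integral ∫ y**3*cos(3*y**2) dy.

y**2*sin(3*y**2)/6 + cos(3*y**2)/18 + C

Let u = y², du = 2y dy; rewrite as (1/2)∫ u^1·cos(3u) du.
Now integrate by parts 1 time.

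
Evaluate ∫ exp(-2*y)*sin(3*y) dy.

-2*exp(-2*y)*sin(3*y)/13 - 3*exp(-2*y)*cos(3*y)/13 + C

Let I denote the integral. Integrate by parts with u = sin(3*y), dv = exp(-2*y) dy, so v = -exp(-2*y)/2: I = -exp(-2*y)*sin(3*y)/2 + (3/2)·∫ exp(-2*y)*cos(3*y) dy.
Apply parts again with u = cos(3*y), dv = exp(-2*y) dy: ∫ exp(-2*y)*cos(3*y) dy = -exp(-2*y)*cos(3*y)/2 − (3/2)·I. Substituting back brings back I: I = -exp(-2*y)*sin(3*y)/2 - 3*exp(-2*y)*cos(3*y)/4 − (9/4)·I.
Solving for I: (1 + 9/4)·I equals the remaining terms, so I = (4/13)·(-exp(-2*y)*sin(3*y)/2 - 3*exp(-2*y)*cos(3*y)/4).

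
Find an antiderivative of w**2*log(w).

w**3*log(w)/3 - w**3/9 + C

Use integration by parts with u = log(w), dv = w**2 dw.
Then du = 1/w dw and v = w**3/3.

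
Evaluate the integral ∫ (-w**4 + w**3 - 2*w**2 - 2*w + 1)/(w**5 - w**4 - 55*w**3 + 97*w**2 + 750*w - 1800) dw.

-559*log(w - 5)/220 + 77*log(w - 4)/30 - 77*log(w - 3)/144 + 263*log(w + 5)/240 - 1571*log(w + 6)/990 + C

Factor the denominator: (w - 5)*(w - 4)*(w - 3)*(w + 5)*(w + 6).
Partial-fraction decomposition: -1571/(990*(w + 6)) + 263/(240*(w + 5)) - 77/(144*(w - 3)) + 77/(30*(w - 4)) - 559/(220*(w - 5)).
Integrate each term: A/(w−a) contributes A·log|w−a|.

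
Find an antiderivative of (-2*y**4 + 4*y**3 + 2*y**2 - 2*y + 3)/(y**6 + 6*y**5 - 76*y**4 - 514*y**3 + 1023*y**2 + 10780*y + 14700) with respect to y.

Factor the denominator: (y - 7)*(y - 6)*(y + 2)*(y + 5)**2*(y + 7).
Partial-fraction decomposition: 6059/(3640*(y + 7)) - 167009/(104544*(y + 5)) + 1687/(792*(y + 5)**2) - 49/(3240*(y + 2)) + 1665/(12584*(y - 6)) - 3343/(18144*(y - 7)).
Integrate each term; A/(y−a) gives A·log|y−a|; A/(y−a)² gives −A/(y−a).

-3343*log(y - 7)/18144 + 1665*log(y - 6)/12584 - 49*log(y + 2)/3240 - 167009*log(y + 5)/104544 + 6059*log(y + 7)/3640 - 1687/(792*y + 3960) + C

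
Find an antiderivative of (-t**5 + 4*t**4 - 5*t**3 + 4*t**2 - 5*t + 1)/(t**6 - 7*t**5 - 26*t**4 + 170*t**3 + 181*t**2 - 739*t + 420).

-199*log(t - 7)/180 + 587*log(t - 5)/1152 - 7*log(t - 1)/3600 + 377*log(t + 3)/640 - 223*log(t + 4)/225 + 1/(240*t - 240) + C

Factor the denominator: (t - 7)*(t - 5)*(t - 1)**2*(t + 3)*(t + 4).
Partial-fraction decomposition: -223/(225*(t + 4)) + 377/(640*(t + 3)) - 7/(3600*(t - 1)) - 1/(240*(t - 1)**2) + 587/(1152*(t - 5)) - 199/(180*(t - 7)).
Integrate each term; A/(t−a) gives A·log|t−a|; A/(t−a)² gives −A/(t−a).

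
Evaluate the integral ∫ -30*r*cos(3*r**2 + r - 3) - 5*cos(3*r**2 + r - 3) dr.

-5*sin(3*r**2 + r - 3) + C

Let u = 3*r**2 + r - 3, so du = (6*r + 1) dr.
Rewriting, the integral becomes -5·∫ cos(u) du = -5·sin(u).
Substituting back, u = 3*r**2 + r - 3.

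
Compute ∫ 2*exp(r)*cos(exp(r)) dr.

2*sin(exp(r)) + C

Let u = exp(r), so du = (exp(r)) dr.
Rewriting, the integral becomes 2·∫ cos(u) du = 2·sin(u).
Substituting back, u = exp(r).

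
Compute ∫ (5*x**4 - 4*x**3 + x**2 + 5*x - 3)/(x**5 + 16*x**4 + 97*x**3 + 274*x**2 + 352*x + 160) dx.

Factor the denominator: (x + 1)*(x + 2)*(x + 4)**2*(x + 5).
Partial-fraction decomposition: 1811/(6*(x + 5)) - 10379/(36*(x + 4)) + 1529/(6*(x + 4)**2) - 103/(12*(x + 2)) + 1/(18*(x + 1)).
Integrate each term; A/(x−a) gives A·log|x−a|; A/(x−a)² gives −A/(x−a).

log(x + 1)/18 - 103*log(x + 2)/12 - 10379*log(x + 4)/36 + 1811*log(x + 5)/6 - 1529/(6*x + 24) + C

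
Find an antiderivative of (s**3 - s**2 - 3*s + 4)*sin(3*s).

-s**3*cos(3*s)/3 + s**2*sin(3*s)/3 + s**2*cos(3*s)/3 - 2*s*sin(3*s)/9 + 11*s*cos(3*s)/9 - 11*sin(3*s)/27 - 38*cos(3*s)/27 + C

Use integration by parts with u = s**3 - s**2 - 3*s + 4, dv = sin(3*s) ds, so v = -cos(3*s)/3.
Apply parts 3 times (tabular method): alternate signs, differentiate u down to 0, integrate dv up.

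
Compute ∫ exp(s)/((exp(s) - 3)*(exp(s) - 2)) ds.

log(exp(s) - 3) - log(exp(s) - 2) + C

Let u = e^s, du = e^s ds.
The integral becomes ∫ du/((u-2)(u-3)); decompose into partial fractions.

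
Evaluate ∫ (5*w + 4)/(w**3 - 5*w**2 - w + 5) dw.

Factor the denominator: (w - 5)*(w - 1)*(w + 1).
Partial-fraction decomposition: -1/(12*(w + 1)) - 9/(8*(w - 1)) + 29/(24*(w - 5)).
Integrate each term: A/(w−a) contributes A·log|w−a|.

29*log(w - 5)/24 - 9*log(w - 1)/8 - log(w + 1)/12 + C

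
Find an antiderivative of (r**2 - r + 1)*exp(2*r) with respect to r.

Use integration by parts with u = r**2 - r + 1, dv = exp(2*r) dr, so v = exp(2*r)/2.
Apply parts 2 times (tabular method): alternate signs, differentiate u down to 0, integrate dv up.

(r**2 - 2*r + 2)*exp(2*r)/2 + C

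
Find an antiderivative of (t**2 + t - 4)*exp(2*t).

(t**2 - 4)*exp(2*t)/2 + C

Use integration by parts with u = t**2 + t - 4, dv = exp(2*t) dt, so v = exp(2*t)/2.
Apply parts 2 times (tabular method): alternate signs, differentiate u down to 0, integrate dv up.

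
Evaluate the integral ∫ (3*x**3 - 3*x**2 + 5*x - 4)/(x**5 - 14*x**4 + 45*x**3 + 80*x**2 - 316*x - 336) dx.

913*log(x - 7)/216 - 283*log(x - 6)/56 + 8*log(x - 4)/9 + 3*log(x + 1)/56 - 25*log(x + 2)/216 + C

Factor the denominator: (x - 7)*(x - 6)*(x - 4)*(x + 1)*(x + 2).
Partial-fraction decomposition: -25/(216*(x + 2)) + 3/(56*(x + 1)) + 8/(9*(x - 4)) - 283/(56*(x - 6)) + 913/(216*(x - 7)).
Integrate each term: A/(x−a) contributes A·log|x−a|.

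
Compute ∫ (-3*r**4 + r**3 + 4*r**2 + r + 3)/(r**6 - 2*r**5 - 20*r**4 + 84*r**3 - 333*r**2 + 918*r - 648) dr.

-211*log(r - 4)/250 + 29*log(r - 3)/54 + log(r - 1)/70 + 1321*log(r + 6)/9450 + 86*log(r**2 + 9)/1125 - 154*atan(r/3)/1125 + C

Factor the denominator: (r - 4)*(r - 3)*(r - 1)*(r + 6)*(r**2 + 9).
Partial-fraction decomposition: 2*(86*r - 231)/(1125*(r**2 + 9)) + 1321/(9450*(r + 6)) + 1/(70*(r - 1)) + 29/(54*(r - 3)) - 211/(250*(r - 4)).
Integrate each term; A/(r−a) gives A·log|r−a|; the (Br+D)/(r²+p²) term gives a log and an atan.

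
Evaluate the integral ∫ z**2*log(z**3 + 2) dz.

z**3*log(z**3 + 2)/3 - z**3/3 + 2*log(z**3 + 2)/3 + C

Let u = z**3 + 2, so du = (3*z**2) dz.
The integral becomes (1/3)·∫ log(u) du; integrate by parts with u′=log(u), dv′=du.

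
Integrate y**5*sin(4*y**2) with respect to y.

Let u = y², du = 2y dy; rewrite as (1/2)∫ u^2·sin(4u) du.
Now integrate by parts 2 times.

-y**4*cos(4*y**2)/8 + y**2*sin(4*y**2)/16 + cos(4*y**2)/64 + C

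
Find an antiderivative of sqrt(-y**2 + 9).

y*sqrt(-y**2 + 9)/2 + 9*asin(y/3)/2 + C

Substitute y = 3·sin(θ), so dy = 3·cos(θ) dθ and the radical becomes sqrt(-y**2 + 9) = 3·cos(θ) by the Pythagorean identity.
Integrate the resulting trig expression in θ, then back-substitute θ = asin(y/3), sin(θ) = y/3, cos(θ) = sqrt(-y**2 + 9)/3 (absorbing any constant into C).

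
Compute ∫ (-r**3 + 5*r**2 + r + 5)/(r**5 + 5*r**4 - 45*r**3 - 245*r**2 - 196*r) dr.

Factor the denominator: r*(r - 7)*(r + 1)*(r + 4)*(r + 7).
Partial-fraction decomposition: 293/(882*(r + 7)) - 145/(396*(r + 4)) + 5/(72*(r + 1)) - 43/(4312*(r - 7)) - 5/(196*r).
Integrate each term: A/(r−a) contributes A·log|r−a|.

-5*log(r)/196 - 43*log(r - 7)/4312 + 5*log(r + 1)/72 - 145*log(r + 4)/396 + 293*log(r + 7)/882 + C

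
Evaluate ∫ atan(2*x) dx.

x*atan(2*x) - log(4*x**2 + 1)/4 + C

Use integration by parts with u = arctan(2*x), dv = dx.
Then du = 2/(4*x**2 + 1) dx.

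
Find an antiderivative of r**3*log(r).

Use integration by parts with u = log(r), dv = r**3 dr.
Then du = 1/r dr and v = r**4/4.

r**4*log(r)/4 - r**4/16 + C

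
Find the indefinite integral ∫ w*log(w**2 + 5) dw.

Let u = w**2 + 5, so du = (2*w) dw.
The integral becomes (1/2)·∫ log(u) du; integrate by parts with u′=log(u), dv′=du.

w**2*log(w**2 + 5)/2 - w**2/2 + 5*log(w**2 + 5)/2 + C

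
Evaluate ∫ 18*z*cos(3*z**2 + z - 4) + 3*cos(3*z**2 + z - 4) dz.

3*sin(3*z**2 + z - 4) + C

Let u = 3*z**2 + z - 4, so du = (6*z + 1) dz.
Rewriting, the integral becomes 3·∫ cos(u) du = 3·sin(u).
Substituting back, u = 3*z**2 + z - 4.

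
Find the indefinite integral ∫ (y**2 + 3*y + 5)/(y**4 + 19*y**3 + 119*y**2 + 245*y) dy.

log(y)/49 - 3*log(y + 5)/4 + 143*log(y + 7)/196 - 33/(14*y + 98) + C

Factor the denominator: y*(y + 5)*(y + 7)**2.
Partial-fraction decomposition: 143/(196*(y + 7)) + 33/(14*(y + 7)**2) - 3/(4*(y + 5)) + 1/(49*y).
Integrate each term; A/(y−a) gives A·log|y−a|; A/(y−a)² gives −A/(y−a).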